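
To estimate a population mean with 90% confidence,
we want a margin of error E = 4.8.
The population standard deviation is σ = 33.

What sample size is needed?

z_0.05 = 1.645
n = (z×σ/E)² = (1.645×33/4.8)²
n = 127.9020
Round up: n = 128

Answer: n = 128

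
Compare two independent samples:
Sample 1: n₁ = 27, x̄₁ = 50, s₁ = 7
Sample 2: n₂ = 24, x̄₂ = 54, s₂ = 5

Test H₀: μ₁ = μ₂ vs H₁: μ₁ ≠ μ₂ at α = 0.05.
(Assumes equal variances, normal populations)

Pooled variance: s²_p = [26×7² + 23×5²]/(49) = 37.7347
s_p = 6.1429
SE = s_p×√(1/n₁ + 1/n₂) = 6.1429×√(1/27 + 1/24) = 1.7233
t = (x̄₁ - x̄₂)/SE = (50 - 54)/1.7233 = -2.3211
df = 49, t-critical = ±2.010
Decision: reject H₀

Answer: t = -2.3211, reject H₀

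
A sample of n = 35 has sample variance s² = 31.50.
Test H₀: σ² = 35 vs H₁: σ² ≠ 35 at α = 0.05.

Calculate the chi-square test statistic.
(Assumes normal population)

df = n - 1 = 34
χ² = (n-1)s²/σ₀² = 34×31.50/35 = 30.6000
Critical values: χ²_{0.975,34} = 19.806, χ²_{0.025,34} = 51.966
Rejection region: χ² < 19.806 or χ² > 51.966
Decision: fail to reject H₀

Answer: χ² = 30.6000, fail to reject H₀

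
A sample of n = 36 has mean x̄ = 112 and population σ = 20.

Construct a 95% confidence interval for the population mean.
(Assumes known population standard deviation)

Answer: (105.4667, 118.5333)

Derivation:
Confidence level: 95%, α = 0.05
z_0.025 = 1.960
SE = σ/√n = 20/√36 = 3.3333
Margin of error = 1.960 × 3.3333 = 6.5333
CI: x̄ ± margin = 112 ± 6.5333
CI: (105.4667, 118.5333)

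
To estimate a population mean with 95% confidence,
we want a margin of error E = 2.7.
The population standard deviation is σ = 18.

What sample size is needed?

z_0.025 = 1.960
n = (z×σ/E)² = (1.960×18/2.7)²
n = 170.7378
Round up: n = 171

Answer: n = 171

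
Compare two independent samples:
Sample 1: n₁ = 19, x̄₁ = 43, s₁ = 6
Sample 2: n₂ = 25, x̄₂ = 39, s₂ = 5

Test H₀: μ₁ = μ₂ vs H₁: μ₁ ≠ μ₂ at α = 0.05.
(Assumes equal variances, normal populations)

Answer: t = 2.4109, reject H₀

Derivation:
Pooled variance: s²_p = [18×6² + 24×5²]/(42) = 29.7143
s_p = 5.4511
SE = s_p×√(1/n₁ + 1/n₂) = 5.4511×√(1/19 + 1/25) = 1.6591
t = (x̄₁ - x̄₂)/SE = (43 - 39)/1.6591 = 2.4109
df = 42, t-critical = ±2.018
Decision: reject H₀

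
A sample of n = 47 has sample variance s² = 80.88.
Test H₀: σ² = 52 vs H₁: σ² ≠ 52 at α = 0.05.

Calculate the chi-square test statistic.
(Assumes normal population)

df = n - 1 = 46
χ² = (n-1)s²/σ₀² = 46×80.88/52 = 71.5477
Critical values: χ²_{0.975,46} = 29.160, χ²_{0.025,46} = 66.617
Rejection region: χ² < 29.160 or χ² > 66.617
Decision: reject H₀

Answer: χ² = 71.5477, reject H₀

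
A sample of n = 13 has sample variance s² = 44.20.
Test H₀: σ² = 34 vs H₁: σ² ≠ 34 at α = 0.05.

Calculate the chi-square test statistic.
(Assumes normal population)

Answer: χ² = 15.6000, fail to reject H₀

Derivation:
df = n - 1 = 12
χ² = (n-1)s²/σ₀² = 12×44.20/34 = 15.6000
Critical values: χ²_{0.975,12} = 4.404, χ²_{0.025,12} = 23.337
Rejection region: χ² < 4.404 or χ² > 23.337
Decision: fail to reject H₀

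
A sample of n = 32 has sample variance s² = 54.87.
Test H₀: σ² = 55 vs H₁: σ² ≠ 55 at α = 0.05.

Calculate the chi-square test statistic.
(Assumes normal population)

df = n - 1 = 31
χ² = (n-1)s²/σ₀² = 31×54.87/55 = 30.9267
Critical values: χ²_{0.975,31} = 17.539, χ²_{0.025,31} = 48.232
Rejection region: χ² < 17.539 or χ² > 48.232
Decision: fail to reject H₀

Answer: χ² = 30.9267, fail to reject H₀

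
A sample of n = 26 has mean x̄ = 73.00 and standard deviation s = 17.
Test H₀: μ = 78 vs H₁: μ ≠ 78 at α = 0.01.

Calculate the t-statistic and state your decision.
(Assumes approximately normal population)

df = n - 1 = 25
SE = s/√n = 17/√26 = 3.3340
t = (x̄ - μ₀)/SE = (73.00 - 78)/3.3340 = -1.4997
Critical value: t_{0.005,25} = ±2.787
p-value ≈ 0.1462
Decision: fail to reject H₀

Answer: t = -1.4997, fail to reject H₀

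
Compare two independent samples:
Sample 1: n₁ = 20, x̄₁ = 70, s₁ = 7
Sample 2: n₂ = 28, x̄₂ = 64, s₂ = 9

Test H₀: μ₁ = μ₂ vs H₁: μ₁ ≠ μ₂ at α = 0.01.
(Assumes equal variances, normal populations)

Pooled variance: s²_p = [19×7² + 27×9²]/(46) = 67.7826
s_p = 8.2330
SE = s_p×√(1/n₁ + 1/n₂) = 8.2330×√(1/20 + 1/28) = 2.4104
t = (x̄₁ - x̄₂)/SE = (70 - 64)/2.4104 = 2.4892
df = 46, t-critical = ±2.687
Decision: fail to reject H₀

Answer: t = 2.4892, fail to reject H₀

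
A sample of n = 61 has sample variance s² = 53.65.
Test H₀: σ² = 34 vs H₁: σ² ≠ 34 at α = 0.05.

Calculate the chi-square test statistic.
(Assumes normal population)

df = n - 1 = 60
χ² = (n-1)s²/σ₀² = 60×53.65/34 = 94.6765
Critical values: χ²_{0.975,60} = 40.482, χ²_{0.025,60} = 83.298
Rejection region: χ² < 40.482 or χ² > 83.298
Decision: reject H₀

Answer: χ² = 94.6765, reject H₀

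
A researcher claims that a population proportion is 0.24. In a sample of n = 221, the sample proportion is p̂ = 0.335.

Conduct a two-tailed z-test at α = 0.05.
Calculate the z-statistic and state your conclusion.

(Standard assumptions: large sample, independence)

Answer: z = 3.3068, reject H₀

Derivation:
H₀: p = 0.24, H₁: p ≠ 0.24
Standard error: SE = √(p₀(1-p₀)/n) = √(0.24×0.76/221) = 0.028729
z-statistic: z = (p̂ - p₀)/SE = (0.335 - 0.24)/0.028729 = 3.3068
Critical value: z_0.025 = ±1.960
p-value = 0.0009
Decision: reject H₀ at α = 0.05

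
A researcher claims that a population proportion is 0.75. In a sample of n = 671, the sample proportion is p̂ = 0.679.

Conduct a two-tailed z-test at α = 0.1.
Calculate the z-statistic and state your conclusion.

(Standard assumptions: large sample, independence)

Answer: z = -4.2474, reject H₀

Derivation:
H₀: p = 0.75, H₁: p ≠ 0.75
Standard error: SE = √(p₀(1-p₀)/n) = √(0.75×0.25/671) = 0.016716
z-statistic: z = (p̂ - p₀)/SE = (0.679 - 0.75)/0.016716 = -4.2474
Critical value: z_0.05 = ±1.645
p-value < 0.0001
Decision: reject H₀ at α = 0.1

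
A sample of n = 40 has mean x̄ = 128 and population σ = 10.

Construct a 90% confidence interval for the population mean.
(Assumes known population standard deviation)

Confidence level: 90%, α = 0.1
z_0.05 = 1.645
SE = σ/√n = 10/√40 = 1.5811
Margin of error = 1.645 × 1.5811 = 2.6009
CI: x̄ ± margin = 128 ± 2.6009
CI: (125.3991, 130.6009)

Answer: (125.3991, 130.6009)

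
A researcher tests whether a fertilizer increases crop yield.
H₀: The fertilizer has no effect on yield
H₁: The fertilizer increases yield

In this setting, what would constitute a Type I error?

Answer: Concluding the fertilizer works when it doesn't

Derivation:
Type I error: rejecting H₀ when it is actually true (false positive).
Type II error: failing to reject H₀ when H₁ is actually true (false negative).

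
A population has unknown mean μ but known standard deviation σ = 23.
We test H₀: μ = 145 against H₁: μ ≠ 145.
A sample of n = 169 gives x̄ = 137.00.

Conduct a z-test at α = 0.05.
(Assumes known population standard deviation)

Standard error: SE = σ/√n = 23/√169 = 1.7692
z-statistic: z = (x̄ - μ₀)/SE = (137.00 - 145)/1.7692 = -4.5218
Critical value: ±1.960
p-value < 0.0001
Decision: reject H₀

Answer: z = -4.5218, reject H₀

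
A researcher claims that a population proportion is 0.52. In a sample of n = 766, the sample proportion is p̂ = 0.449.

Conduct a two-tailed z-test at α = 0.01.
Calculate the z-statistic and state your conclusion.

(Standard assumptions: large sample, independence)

H₀: p = 0.52, H₁: p ≠ 0.52
Standard error: SE = √(p₀(1-p₀)/n) = √(0.52×0.48/766) = 0.018051
z-statistic: z = (p̂ - p₀)/SE = (0.449 - 0.52)/0.018051 = -3.9333
Critical value: z_0.005 = ±2.576
p-value = 0.0001
Decision: reject H₀ at α = 0.01

Answer: z = -3.9333, reject H₀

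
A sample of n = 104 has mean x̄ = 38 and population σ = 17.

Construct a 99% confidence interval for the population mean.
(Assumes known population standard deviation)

Answer: (33.7058, 42.2942)

Derivation:
Confidence level: 99%, α = 0.01
z_0.005 = 2.576
SE = σ/√n = 17/√104 = 1.6670
Margin of error = 2.576 × 1.6670 = 4.2942
CI: x̄ ± margin = 38 ± 4.2942
CI: (33.7058, 42.2942)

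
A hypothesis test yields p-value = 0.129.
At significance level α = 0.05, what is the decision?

Compare p-value to α:
0.129 ≥ 0.05
Decision: fail to reject H₀

Answer: fail to reject H₀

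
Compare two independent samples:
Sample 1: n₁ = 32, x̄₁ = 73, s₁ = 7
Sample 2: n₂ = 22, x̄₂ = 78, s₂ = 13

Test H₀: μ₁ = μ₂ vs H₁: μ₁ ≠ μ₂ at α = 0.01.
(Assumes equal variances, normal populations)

Answer: t = -1.8287, fail to reject H₀

Derivation:
Pooled variance: s²_p = [31×7² + 21×13²]/(52) = 97.4615
s_p = 9.8723
SE = s_p×√(1/n₁ + 1/n₂) = 9.8723×√(1/32 + 1/22) = 2.7342
t = (x̄₁ - x̄₂)/SE = (73 - 78)/2.7342 = -1.8287
df = 52, t-critical = ±2.674
Decision: fail to reject H₀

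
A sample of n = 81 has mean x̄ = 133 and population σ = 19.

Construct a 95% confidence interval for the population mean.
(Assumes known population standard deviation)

Confidence level: 95%, α = 0.05
z_0.025 = 1.960
SE = σ/√n = 19/√81 = 2.1111
Margin of error = 1.960 × 2.1111 = 4.1378
CI: x̄ ± margin = 133 ± 4.1378
CI: (128.8622, 137.1378)

Answer: (128.8622, 137.1378)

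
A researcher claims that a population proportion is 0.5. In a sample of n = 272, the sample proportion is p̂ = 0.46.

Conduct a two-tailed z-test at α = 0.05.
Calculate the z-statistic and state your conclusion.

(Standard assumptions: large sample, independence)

Answer: z = -1.3194, fail to reject H₀

Derivation:
H₀: p = 0.5, H₁: p ≠ 0.5
Standard error: SE = √(p₀(1-p₀)/n) = √(0.5×0.5/272) = 0.030317
z-statistic: z = (p̂ - p₀)/SE = (0.46 - 0.5)/0.030317 = -1.3194
Critical value: z_0.025 = ±1.960
p-value = 0.1870
Decision: fail to reject H₀ at α = 0.05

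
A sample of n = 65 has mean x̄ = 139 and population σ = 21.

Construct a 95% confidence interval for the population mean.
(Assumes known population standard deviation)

Answer: (133.8948, 144.1052)

Derivation:
Confidence level: 95%, α = 0.05
z_0.025 = 1.960
SE = σ/√n = 21/√65 = 2.6047
Margin of error = 1.960 × 2.6047 = 5.1052
CI: x̄ ± margin = 139 ± 5.1052
CI: (133.8948, 144.1052)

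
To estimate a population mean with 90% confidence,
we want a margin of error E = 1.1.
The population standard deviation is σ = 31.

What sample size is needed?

Answer: n = 2150

Derivation:
z_0.05 = 1.645
n = (z×σ/E)² = (1.645×31/1.1)²
n = 2149.1653
Round up: n = 2150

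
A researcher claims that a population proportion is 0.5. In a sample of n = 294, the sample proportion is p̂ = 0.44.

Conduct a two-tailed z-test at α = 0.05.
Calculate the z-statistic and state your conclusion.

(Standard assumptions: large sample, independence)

Answer: z = -2.0575, reject H₀

Derivation:
H₀: p = 0.5, H₁: p ≠ 0.5
Standard error: SE = √(p₀(1-p₀)/n) = √(0.5×0.5/294) = 0.029161
z-statistic: z = (p̂ - p₀)/SE = (0.44 - 0.5)/0.029161 = -2.0575
Critical value: z_0.025 = ±1.960
p-value = 0.0396
Decision: reject H₀ at α = 0.05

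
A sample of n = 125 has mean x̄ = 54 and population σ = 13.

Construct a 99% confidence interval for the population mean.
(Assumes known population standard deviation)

Answer: (51.0046, 56.9954)

Derivation:
Confidence level: 99%, α = 0.01
z_0.005 = 2.576
SE = σ/√n = 13/√125 = 1.1628
Margin of error = 2.576 × 1.1628 = 2.9954
CI: x̄ ± margin = 54 ± 2.9954
CI: (51.0046, 56.9954)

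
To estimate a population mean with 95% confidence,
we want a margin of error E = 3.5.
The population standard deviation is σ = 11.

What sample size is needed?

z_0.025 = 1.960
n = (z×σ/E)² = (1.960×11/3.5)²
n = 37.9456
Round up: n = 38

Answer: n = 38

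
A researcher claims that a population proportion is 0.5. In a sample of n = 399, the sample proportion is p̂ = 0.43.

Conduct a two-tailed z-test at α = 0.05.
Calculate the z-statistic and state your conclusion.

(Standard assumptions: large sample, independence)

Answer: z = -2.7965, reject H₀

Derivation:
H₀: p = 0.5, H₁: p ≠ 0.5
Standard error: SE = √(p₀(1-p₀)/n) = √(0.5×0.5/399) = 0.025031
z-statistic: z = (p̂ - p₀)/SE = (0.43 - 0.5)/0.025031 = -2.7965
Critical value: z_0.025 = ±1.960
p-value = 0.0052
Decision: reject H₀ at α = 0.05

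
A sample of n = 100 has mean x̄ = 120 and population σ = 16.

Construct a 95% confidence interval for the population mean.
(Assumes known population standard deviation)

Answer: (116.8640, 123.1360)

Derivation:
Confidence level: 95%, α = 0.05
z_0.025 = 1.960
SE = σ/√n = 16/√100 = 1.6000
Margin of error = 1.960 × 1.6000 = 3.1360
CI: x̄ ± margin = 120 ± 3.1360
CI: (116.8640, 123.1360)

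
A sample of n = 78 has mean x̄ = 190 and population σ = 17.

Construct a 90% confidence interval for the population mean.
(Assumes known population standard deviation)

Answer: (186.8335, 193.1665)

Derivation:
Confidence level: 90%, α = 0.1
z_0.05 = 1.645
SE = σ/√n = 17/√78 = 1.9249
Margin of error = 1.645 × 1.9249 = 3.1665
CI: x̄ ± margin = 190 ± 3.1665
CI: (186.8335, 193.1665)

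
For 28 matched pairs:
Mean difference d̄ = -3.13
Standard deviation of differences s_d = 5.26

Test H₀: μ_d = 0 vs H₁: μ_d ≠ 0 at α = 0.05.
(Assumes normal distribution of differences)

df = n - 1 = 27
SE = s_d/√n = 5.26/√28 = 0.9940
t = d̄/SE = -3.13/0.9940 = -3.1489
Critical value: t_{0.025,27} = ±2.052
p-value ≈ 0.0040
Decision: reject H₀

Answer: t = -3.1489, reject H₀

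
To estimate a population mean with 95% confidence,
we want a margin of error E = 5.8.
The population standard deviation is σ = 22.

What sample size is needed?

Answer: n = 56

Derivation:
z_0.025 = 1.960
n = (z×σ/E)² = (1.960×22/5.8)²
n = 55.2715
Round up: n = 56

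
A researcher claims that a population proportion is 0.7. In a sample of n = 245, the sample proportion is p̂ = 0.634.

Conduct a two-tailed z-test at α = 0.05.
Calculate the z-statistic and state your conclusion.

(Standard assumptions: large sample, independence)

H₀: p = 0.7, H₁: p ≠ 0.7
Standard error: SE = √(p₀(1-p₀)/n) = √(0.7×0.3/245) = 0.029277
z-statistic: z = (p̂ - p₀)/SE = (0.634 - 0.7)/0.029277 = -2.2543
Critical value: z_0.025 = ±1.960
p-value = 0.0242
Decision: reject H₀ at α = 0.05

Answer: z = -2.2543, reject H₀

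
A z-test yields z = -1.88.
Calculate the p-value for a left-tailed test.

Answer: p-value ≈ 0.0301

Derivation:
For z = -1.88:
p = P(Z < -1.88) = Φ(-1.88) = 0.0301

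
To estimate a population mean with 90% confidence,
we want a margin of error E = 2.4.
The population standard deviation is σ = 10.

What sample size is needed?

Answer: n = 47

Derivation:
z_0.05 = 1.645
n = (z×σ/E)² = (1.645×10/2.4)²
n = 46.9796
Round up: n = 47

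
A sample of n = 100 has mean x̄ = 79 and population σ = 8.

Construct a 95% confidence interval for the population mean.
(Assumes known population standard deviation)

Confidence level: 95%, α = 0.05
z_0.025 = 1.960
SE = σ/√n = 8/√100 = 0.8000
Margin of error = 1.960 × 0.8000 = 1.5680
CI: x̄ ± margin = 79 ± 1.5680
CI: (77.4320, 80.5680)

Answer: (77.4320, 80.5680)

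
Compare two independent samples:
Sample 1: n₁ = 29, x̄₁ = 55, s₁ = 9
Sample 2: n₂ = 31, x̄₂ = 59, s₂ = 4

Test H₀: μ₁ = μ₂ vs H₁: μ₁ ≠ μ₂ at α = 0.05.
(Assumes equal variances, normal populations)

Pooled variance: s²_p = [28×9² + 30×4²]/(58) = 47.3793
s_p = 6.8833
SE = s_p×√(1/n₁ + 1/n₂) = 6.8833×√(1/29 + 1/31) = 1.7782
t = (x̄₁ - x̄₂)/SE = (55 - 59)/1.7782 = -2.2495
df = 58, t-critical = ±2.002
Decision: reject H₀

Answer: t = -2.2495, reject H₀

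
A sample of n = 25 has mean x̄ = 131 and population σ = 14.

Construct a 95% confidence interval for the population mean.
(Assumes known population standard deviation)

Confidence level: 95%, α = 0.05
z_0.025 = 1.960
SE = σ/√n = 14/√25 = 2.8000
Margin of error = 1.960 × 2.8000 = 5.4880
CI: x̄ ± margin = 131 ± 5.4880
CI: (125.5120, 136.4880)

Answer: (125.5120, 136.4880)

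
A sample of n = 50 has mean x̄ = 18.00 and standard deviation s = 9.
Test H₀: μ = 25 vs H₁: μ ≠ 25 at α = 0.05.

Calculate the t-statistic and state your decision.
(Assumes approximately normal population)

Answer: t = -5.4997, reject H₀

Derivation:
df = n - 1 = 49
SE = s/√n = 9/√50 = 1.2728
t = (x̄ - μ₀)/SE = (18.00 - 25)/1.2728 = -5.4997
Critical value: t_{0.025,49} = ±2.010
p-value < 0.0001
Decision: reject H₀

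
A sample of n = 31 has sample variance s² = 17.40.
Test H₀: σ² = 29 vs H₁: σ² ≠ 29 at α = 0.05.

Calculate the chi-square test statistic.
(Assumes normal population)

Answer: χ² = 18.0000, fail to reject H₀

Derivation:
df = n - 1 = 30
χ² = (n-1)s²/σ₀² = 30×17.40/29 = 18.0000
Critical values: χ²_{0.975,30} = 16.791, χ²_{0.025,30} = 46.979
Rejection region: χ² < 16.791 or χ² > 46.979
Decision: fail to reject H₀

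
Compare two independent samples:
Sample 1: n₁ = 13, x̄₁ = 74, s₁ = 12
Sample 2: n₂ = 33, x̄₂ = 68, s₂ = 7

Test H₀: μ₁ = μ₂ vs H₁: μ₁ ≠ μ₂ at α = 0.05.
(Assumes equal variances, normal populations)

Answer: t = 2.1171, reject H₀

Derivation:
Pooled variance: s²_p = [12×12² + 32×7²]/(44) = 74.9091
s_p = 8.6550
SE = s_p×√(1/n₁ + 1/n₂) = 8.6550×√(1/13 + 1/33) = 2.8341
t = (x̄₁ - x̄₂)/SE = (74 - 68)/2.8341 = 2.1171
df = 44, t-critical = ±2.015
Decision: reject H₀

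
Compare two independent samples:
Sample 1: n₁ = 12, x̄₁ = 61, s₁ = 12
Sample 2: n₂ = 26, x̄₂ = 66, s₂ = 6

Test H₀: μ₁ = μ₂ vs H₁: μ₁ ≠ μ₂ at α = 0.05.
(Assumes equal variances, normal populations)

Answer: t = -1.7248, fail to reject H₀

Derivation:
Pooled variance: s²_p = [11×12² + 25×6²]/(36) = 69.0000
s_p = 8.3066
SE = s_p×√(1/n₁ + 1/n₂) = 8.3066×√(1/12 + 1/26) = 2.8989
t = (x̄₁ - x̄₂)/SE = (61 - 66)/2.8989 = -1.7248
df = 36, t-critical = ±2.028
Decision: fail to reject H₀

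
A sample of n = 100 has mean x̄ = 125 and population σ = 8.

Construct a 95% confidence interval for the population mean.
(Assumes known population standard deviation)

Answer: (123.4320, 126.5680)

Derivation:
Confidence level: 95%, α = 0.05
z_0.025 = 1.960
SE = σ/√n = 8/√100 = 0.8000
Margin of error = 1.960 × 0.8000 = 1.5680
CI: x̄ ± margin = 125 ± 1.5680
CI: (123.4320, 126.5680)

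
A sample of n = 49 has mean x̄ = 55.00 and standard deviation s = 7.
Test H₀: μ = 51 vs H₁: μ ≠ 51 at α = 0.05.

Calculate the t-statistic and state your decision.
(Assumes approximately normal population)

Answer: t = 4.0000, reject H₀

Derivation:
df = n - 1 = 48
SE = s/√n = 7/√49 = 1.0000
t = (x̄ - μ₀)/SE = (55.00 - 51)/1.0000 = 4.0000
Critical value: t_{0.025,48} = ±2.011
p-value ≈ 0.0002
Decision: reject H₀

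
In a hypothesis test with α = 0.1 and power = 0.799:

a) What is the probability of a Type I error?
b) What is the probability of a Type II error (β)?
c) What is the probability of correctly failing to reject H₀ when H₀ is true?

a) Type I error probability = α = 0.1
b) Power = P(reject H₀ | H₁ true) = 1 - β = 0.799, so Type II error probability = β = 1 - Power = 0.201
c) P(fail to reject H₀ | H₀ true) = 1 - α = 0.9

Answer: a) 0.1, b) 0.201, c) 0.9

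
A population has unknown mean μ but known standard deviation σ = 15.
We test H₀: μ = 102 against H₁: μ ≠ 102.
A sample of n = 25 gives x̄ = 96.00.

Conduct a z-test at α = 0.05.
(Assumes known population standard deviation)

Standard error: SE = σ/√n = 15/√25 = 3.0000
z-statistic: z = (x̄ - μ₀)/SE = (96.00 - 102)/3.0000 = -2.0000
Critical value: ±1.960
p-value = 0.0455
Decision: reject H₀

Answer: z = -2.0000, reject H₀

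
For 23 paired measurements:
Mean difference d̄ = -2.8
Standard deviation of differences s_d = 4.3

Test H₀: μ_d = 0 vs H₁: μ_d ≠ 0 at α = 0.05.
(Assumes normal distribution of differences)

Answer: t = -3.1229, reject H₀

Derivation:
df = n - 1 = 22
SE = s_d/√n = 4.3/√23 = 0.8966
t = d̄/SE = -2.8/0.8966 = -3.1229
Critical value: t_{0.025,22} = ±2.074
p-value ≈ 0.0050
Decision: reject H₀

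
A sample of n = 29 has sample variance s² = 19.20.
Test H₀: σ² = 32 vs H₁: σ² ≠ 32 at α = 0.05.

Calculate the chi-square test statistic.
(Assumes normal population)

Answer: χ² = 16.8000, fail to reject H₀

Derivation:
df = n - 1 = 28
χ² = (n-1)s²/σ₀² = 28×19.20/32 = 16.8000
Critical values: χ²_{0.975,28} = 15.308, χ²_{0.025,28} = 44.461
Rejection region: χ² < 15.308 or χ² > 44.461
Decision: fail to reject H₀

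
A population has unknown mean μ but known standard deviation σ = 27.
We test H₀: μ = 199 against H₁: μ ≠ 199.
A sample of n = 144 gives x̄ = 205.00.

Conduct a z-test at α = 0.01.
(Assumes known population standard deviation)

Answer: z = 2.6667, reject H₀

Derivation:
Standard error: SE = σ/√n = 27/√144 = 2.2500
z-statistic: z = (x̄ - μ₀)/SE = (205.00 - 199)/2.2500 = 2.6667
Critical value: ±2.576
p-value = 0.0077
Decision: reject H₀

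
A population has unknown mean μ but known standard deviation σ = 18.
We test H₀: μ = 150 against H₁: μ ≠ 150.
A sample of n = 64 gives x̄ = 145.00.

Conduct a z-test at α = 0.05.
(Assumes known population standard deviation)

Standard error: SE = σ/√n = 18/√64 = 2.2500
z-statistic: z = (x̄ - μ₀)/SE = (145.00 - 150)/2.2500 = -2.2222
Critical value: ±1.960
p-value = 0.0263
Decision: reject H₀

Answer: z = -2.2222, reject H₀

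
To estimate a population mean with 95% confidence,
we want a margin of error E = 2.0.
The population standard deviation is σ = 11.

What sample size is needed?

Answer: n = 117

Derivation:
z_0.025 = 1.960
n = (z×σ/E)² = (1.960×11/2.0)²
n = 116.2084
Round up: n = 117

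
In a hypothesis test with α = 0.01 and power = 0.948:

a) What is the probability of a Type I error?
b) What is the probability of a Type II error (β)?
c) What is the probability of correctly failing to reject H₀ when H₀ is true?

a) Type I error probability = α = 0.01
b) Power = P(reject H₀ | H₁ true) = 1 - β = 0.948, so Type II error probability = β = 1 - Power = 0.052
c) P(fail to reject H₀ | H₀ true) = 1 - α = 0.99

Answer: a) 0.01, b) 0.052, c) 0.99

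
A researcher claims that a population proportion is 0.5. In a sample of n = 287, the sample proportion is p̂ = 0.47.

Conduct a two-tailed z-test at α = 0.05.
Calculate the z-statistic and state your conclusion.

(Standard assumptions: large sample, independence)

Answer: z = -1.0165, fail to reject H₀

Derivation:
H₀: p = 0.5, H₁: p ≠ 0.5
Standard error: SE = √(p₀(1-p₀)/n) = √(0.5×0.5/287) = 0.029514
z-statistic: z = (p̂ - p₀)/SE = (0.47 - 0.5)/0.029514 = -1.0165
Critical value: z_0.025 = ±1.960
p-value = 0.3094
Decision: fail to reject H₀ at α = 0.05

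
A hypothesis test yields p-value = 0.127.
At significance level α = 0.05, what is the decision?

Answer: fail to reject H₀

Derivation:
Compare p-value to α:
0.127 ≥ 0.05
Decision: fail to reject H₀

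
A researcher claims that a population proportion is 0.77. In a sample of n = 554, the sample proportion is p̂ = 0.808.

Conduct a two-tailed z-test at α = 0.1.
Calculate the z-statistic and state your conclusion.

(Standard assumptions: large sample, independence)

H₀: p = 0.77, H₁: p ≠ 0.77
Standard error: SE = √(p₀(1-p₀)/n) = √(0.77×0.23/554) = 0.017879
z-statistic: z = (p̂ - p₀)/SE = (0.808 - 0.77)/0.017879 = 2.1254
Critical value: z_0.05 = ±1.645
p-value = 0.0336
Decision: reject H₀ at α = 0.1

Answer: z = 2.1254, reject H₀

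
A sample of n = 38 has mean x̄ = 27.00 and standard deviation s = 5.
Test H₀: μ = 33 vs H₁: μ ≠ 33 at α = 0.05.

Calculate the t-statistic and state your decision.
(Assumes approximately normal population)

df = n - 1 = 37
SE = s/√n = 5/√38 = 0.8111
t = (x̄ - μ₀)/SE = (27.00 - 33)/0.8111 = -7.3974
Critical value: t_{0.025,37} = ±2.026
p-value < 0.0001
Decision: reject H₀

Answer: t = -7.3974, reject H₀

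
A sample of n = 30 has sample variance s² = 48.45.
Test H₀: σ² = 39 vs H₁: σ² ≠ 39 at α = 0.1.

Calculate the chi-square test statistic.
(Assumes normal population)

Answer: χ² = 36.0269, fail to reject H₀

Derivation:
df = n - 1 = 29
χ² = (n-1)s²/σ₀² = 29×48.45/39 = 36.0269
Critical values: χ²_{0.95,29} = 17.708, χ²_{0.05,29} = 42.557
Rejection region: χ² < 17.708 or χ² > 42.557
Decision: fail to reject H₀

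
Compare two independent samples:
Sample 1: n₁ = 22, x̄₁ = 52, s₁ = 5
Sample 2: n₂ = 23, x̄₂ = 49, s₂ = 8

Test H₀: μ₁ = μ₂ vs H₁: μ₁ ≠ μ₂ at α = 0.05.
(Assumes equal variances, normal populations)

Answer: t = 1.5005, fail to reject H₀

Derivation:
Pooled variance: s²_p = [21×5² + 22×8²]/(43) = 44.9535
s_p = 6.7047
SE = s_p×√(1/n₁ + 1/n₂) = 6.7047×√(1/22 + 1/23) = 1.9994
t = (x̄₁ - x̄₂)/SE = (52 - 49)/1.9994 = 1.5005
df = 43, t-critical = ±2.017
Decision: fail to reject H₀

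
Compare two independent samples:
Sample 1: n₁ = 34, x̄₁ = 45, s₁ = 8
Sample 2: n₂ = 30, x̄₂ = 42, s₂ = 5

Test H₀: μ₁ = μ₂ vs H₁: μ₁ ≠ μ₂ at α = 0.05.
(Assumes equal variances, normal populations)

Pooled variance: s²_p = [33×8² + 29×5²]/(62) = 45.7581
s_p = 6.7645
SE = s_p×√(1/n₁ + 1/n₂) = 6.7645×√(1/34 + 1/30) = 1.6944
t = (x̄₁ - x̄₂)/SE = (45 - 42)/1.6944 = 1.7705
df = 62, t-critical = ±1.999
Decision: fail to reject H₀

Answer: t = 1.7705, fail to reject H₀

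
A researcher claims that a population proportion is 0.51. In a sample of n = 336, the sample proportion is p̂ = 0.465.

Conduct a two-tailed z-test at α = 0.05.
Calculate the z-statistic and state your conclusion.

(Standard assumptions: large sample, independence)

H₀: p = 0.51, H₁: p ≠ 0.51
Standard error: SE = √(p₀(1-p₀)/n) = √(0.51×0.49/336) = 0.027272
z-statistic: z = (p̂ - p₀)/SE = (0.465 - 0.51)/0.027272 = -1.6500
Critical value: z_0.025 = ±1.960
p-value = 0.0989
Decision: fail to reject H₀ at α = 0.05

Answer: z = -1.6500, fail to reject H₀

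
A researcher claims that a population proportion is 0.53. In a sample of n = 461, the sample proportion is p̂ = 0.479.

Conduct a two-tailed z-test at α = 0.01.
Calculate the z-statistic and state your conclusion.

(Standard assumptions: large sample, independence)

Answer: z = -2.1940, fail to reject H₀

Derivation:
H₀: p = 0.53, H₁: p ≠ 0.53
Standard error: SE = √(p₀(1-p₀)/n) = √(0.53×0.47/461) = 0.023245
z-statistic: z = (p̂ - p₀)/SE = (0.479 - 0.53)/0.023245 = -2.1940
Critical value: z_0.005 = ±2.576
p-value = 0.0282
Decision: fail to reject H₀ at α = 0.01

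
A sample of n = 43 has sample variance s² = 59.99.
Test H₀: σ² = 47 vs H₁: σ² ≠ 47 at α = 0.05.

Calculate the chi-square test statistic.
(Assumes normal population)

df = n - 1 = 42
χ² = (n-1)s²/σ₀² = 42×59.99/47 = 53.6081
Critical values: χ²_{0.975,42} = 25.999, χ²_{0.025,42} = 61.777
Rejection region: χ² < 25.999 or χ² > 61.777
Decision: fail to reject H₀

Answer: χ² = 53.6081, fail to reject H₀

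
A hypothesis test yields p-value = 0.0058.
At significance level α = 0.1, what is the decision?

Answer: reject H₀

Derivation:
Compare p-value to α:
0.0058 < 0.1
Decision: reject H₀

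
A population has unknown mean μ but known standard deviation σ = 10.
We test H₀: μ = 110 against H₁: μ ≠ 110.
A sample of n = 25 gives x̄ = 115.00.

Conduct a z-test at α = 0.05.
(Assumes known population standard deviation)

Answer: z = 2.5000, reject H₀

Derivation:
Standard error: SE = σ/√n = 10/√25 = 2.0000
z-statistic: z = (x̄ - μ₀)/SE = (115.00 - 110)/2.0000 = 2.5000
Critical value: ±1.960
p-value = 0.0124
Decision: reject H₀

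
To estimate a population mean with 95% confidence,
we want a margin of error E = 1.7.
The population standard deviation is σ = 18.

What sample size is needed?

z_0.025 = 1.960
n = (z×σ/E)² = (1.960×18/1.7)²
n = 430.6846
Round up: n = 431

Answer: n = 431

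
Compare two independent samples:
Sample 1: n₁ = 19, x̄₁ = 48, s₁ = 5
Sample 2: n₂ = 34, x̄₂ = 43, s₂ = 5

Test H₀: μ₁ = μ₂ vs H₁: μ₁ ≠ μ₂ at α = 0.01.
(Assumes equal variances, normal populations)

Answer: t = 3.4911, reject H₀

Derivation:
Pooled variance: s²_p = [18×5² + 33×5²]/(51) = 25.0000
s_p = 5.0000
SE = s_p×√(1/n₁ + 1/n₂) = 5.0000×√(1/19 + 1/34) = 1.4322
t = (x̄₁ - x̄₂)/SE = (48 - 43)/1.4322 = 3.4911
df = 51, t-critical = ±2.676
Decision: reject H₀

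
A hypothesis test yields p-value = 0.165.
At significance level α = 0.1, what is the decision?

Compare p-value to α:
0.165 ≥ 0.1
Decision: fail to reject H₀

Answer: fail to reject H₀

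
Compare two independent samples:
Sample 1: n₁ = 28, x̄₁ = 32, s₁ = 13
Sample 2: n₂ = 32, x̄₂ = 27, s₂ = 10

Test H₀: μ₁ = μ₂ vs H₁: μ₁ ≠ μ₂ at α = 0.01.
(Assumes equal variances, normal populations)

Pooled variance: s²_p = [27×13² + 31×10²]/(58) = 132.1207
s_p = 11.4944
SE = s_p×√(1/n₁ + 1/n₂) = 11.4944×√(1/28 + 1/32) = 2.9745
t = (x̄₁ - x̄₂)/SE = (32 - 27)/2.9745 = 1.6810
df = 58, t-critical = ±2.663
Decision: fail to reject H₀

Answer: t = 1.6810, fail to reject H₀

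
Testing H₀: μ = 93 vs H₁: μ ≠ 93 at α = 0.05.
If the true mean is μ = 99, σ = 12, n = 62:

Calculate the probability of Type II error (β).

SE = σ/√n = 12/√62 = 1.5240
Critical values: μ₀ ± z_0.025×SE = 93 ± 1.960×1.5240
Acceptance region: (90.0130, 95.9870)
Under H₁ (μ = 99): z_high = (95.9870 - 99)/1.5240 = -1.9770, z_low = (90.0130 - 99)/1.5240 = -5.8970
β = P(not reject | H₁) = Φ(-1.9770) - Φ(-5.8970) ≈ 0.0240

Answer: β ≈ 0.0240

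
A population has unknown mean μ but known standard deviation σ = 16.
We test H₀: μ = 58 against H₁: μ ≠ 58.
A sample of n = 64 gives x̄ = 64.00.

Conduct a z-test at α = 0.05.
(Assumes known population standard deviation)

Standard error: SE = σ/√n = 16/√64 = 2.0000
z-statistic: z = (x̄ - μ₀)/SE = (64.00 - 58)/2.0000 = 3.0000
Critical value: ±1.960
p-value = 0.0027
Decision: reject H₀

Answer: z = 3.0000, reject H₀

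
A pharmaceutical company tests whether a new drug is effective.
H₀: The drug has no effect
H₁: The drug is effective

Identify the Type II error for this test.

Answer: Failing to detect the drug's effect when it actually works

Derivation:
Type I error: rejecting H₀ when it is actually true (false positive).
Type II error: failing to reject H₀ when H₁ is actually true (false negative).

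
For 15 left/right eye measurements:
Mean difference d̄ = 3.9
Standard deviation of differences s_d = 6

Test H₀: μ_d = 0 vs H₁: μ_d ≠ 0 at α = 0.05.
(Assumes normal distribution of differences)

Answer: t = 2.5174, reject H₀

Derivation:
df = n - 1 = 14
SE = s_d/√n = 6/√15 = 1.5492
t = d̄/SE = 3.9/1.5492 = 2.5174
Critical value: t_{0.025,14} = ±2.145
p-value ≈ 0.0246
Decision: reject H₀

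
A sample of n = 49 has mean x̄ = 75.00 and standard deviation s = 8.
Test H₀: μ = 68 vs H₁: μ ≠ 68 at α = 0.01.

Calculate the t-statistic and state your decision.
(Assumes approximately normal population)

df = n - 1 = 48
SE = s/√n = 8/√49 = 1.1429
t = (x̄ - μ₀)/SE = (75.00 - 68)/1.1429 = 6.1248
Critical value: t_{0.005,48} = ±2.682
p-value < 0.0001
Decision: reject H₀

Answer: t = 6.1248, reject H₀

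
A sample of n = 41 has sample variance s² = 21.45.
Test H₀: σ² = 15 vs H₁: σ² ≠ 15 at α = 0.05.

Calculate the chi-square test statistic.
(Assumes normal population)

df = n - 1 = 40
χ² = (n-1)s²/σ₀² = 40×21.45/15 = 57.2000
Critical values: χ²_{0.975,40} = 24.433, χ²_{0.025,40} = 59.342
Rejection region: χ² < 24.433 or χ² > 59.342
Decision: fail to reject H₀

Answer: χ² = 57.2000, fail to reject H₀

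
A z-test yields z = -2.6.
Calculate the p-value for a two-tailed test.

Answer: p-value ≈ 0.0093

Derivation:
For z = -2.6:
p = 2×P(Z > |-2.6|) = 2×(1 - Φ(2.6)) = 0.0093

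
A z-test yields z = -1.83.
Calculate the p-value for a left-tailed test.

Answer: p-value ≈ 0.0336

Derivation:
For z = -1.83:
p = P(Z < -1.83) = Φ(-1.83) = 0.0336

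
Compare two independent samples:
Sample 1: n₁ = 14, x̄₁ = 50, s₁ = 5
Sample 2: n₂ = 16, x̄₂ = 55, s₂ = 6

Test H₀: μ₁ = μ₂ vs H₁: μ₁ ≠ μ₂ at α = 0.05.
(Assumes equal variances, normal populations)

Answer: t = -2.4581, reject H₀

Derivation:
Pooled variance: s²_p = [13×5² + 15×6²]/(28) = 30.8929
s_p = 5.5581
SE = s_p×√(1/n₁ + 1/n₂) = 5.5581×√(1/14 + 1/16) = 2.0341
t = (x̄₁ - x̄₂)/SE = (50 - 55)/2.0341 = -2.4581
df = 28, t-critical = ±2.048
Decision: reject H₀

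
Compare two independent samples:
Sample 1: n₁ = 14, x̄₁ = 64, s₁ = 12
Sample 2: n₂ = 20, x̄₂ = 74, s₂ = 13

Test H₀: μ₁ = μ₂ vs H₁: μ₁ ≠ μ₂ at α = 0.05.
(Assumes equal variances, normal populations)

Answer: t = -2.2770, reject H₀

Derivation:
Pooled variance: s²_p = [13×12² + 19×13²]/(32) = 158.8438
s_p = 12.6033
SE = s_p×√(1/n₁ + 1/n₂) = 12.6033×√(1/14 + 1/20) = 4.3918
t = (x̄₁ - x̄₂)/SE = (64 - 74)/4.3918 = -2.2770
df = 32, t-critical = ±2.037
Decision: reject H₀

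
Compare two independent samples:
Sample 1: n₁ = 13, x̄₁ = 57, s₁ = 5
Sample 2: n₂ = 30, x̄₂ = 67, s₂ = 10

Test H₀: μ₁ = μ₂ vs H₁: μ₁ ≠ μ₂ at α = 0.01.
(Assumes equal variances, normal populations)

Pooled variance: s²_p = [12×5² + 29×10²]/(41) = 78.0488
s_p = 8.8345
SE = s_p×√(1/n₁ + 1/n₂) = 8.8345×√(1/13 + 1/30) = 2.9335
t = (x̄₁ - x̄₂)/SE = (57 - 67)/2.9335 = -3.4089
df = 41, t-critical = ±2.701
Decision: reject H₀

Answer: t = -3.4089, reject H₀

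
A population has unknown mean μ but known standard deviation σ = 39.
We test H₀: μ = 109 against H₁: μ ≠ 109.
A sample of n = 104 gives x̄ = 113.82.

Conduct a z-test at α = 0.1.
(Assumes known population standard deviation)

Answer: z = 1.2604, fail to reject H₀

Derivation:
Standard error: SE = σ/√n = 39/√104 = 3.8243
z-statistic: z = (x̄ - μ₀)/SE = (113.82 - 109)/3.8243 = 1.2604
Critical value: ±1.645
p-value = 0.2075
Decision: fail to reject H₀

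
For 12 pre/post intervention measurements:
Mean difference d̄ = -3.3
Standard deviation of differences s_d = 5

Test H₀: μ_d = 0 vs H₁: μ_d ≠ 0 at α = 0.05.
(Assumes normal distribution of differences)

Answer: t = -2.2863, reject H₀

Derivation:
df = n - 1 = 11
SE = s_d/√n = 5/√12 = 1.4434
t = d̄/SE = -3.3/1.4434 = -2.2863
Critical value: t_{0.025,11} = ±2.201
p-value ≈ 0.0431
Decision: reject H₀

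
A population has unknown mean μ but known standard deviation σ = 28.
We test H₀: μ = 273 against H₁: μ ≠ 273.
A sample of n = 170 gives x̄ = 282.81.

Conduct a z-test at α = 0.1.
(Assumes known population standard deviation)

Answer: z = 4.5681, reject H₀

Derivation:
Standard error: SE = σ/√n = 28/√170 = 2.1475
z-statistic: z = (x̄ - μ₀)/SE = (282.81 - 273)/2.1475 = 4.5681
Critical value: ±1.645
p-value < 0.0001
Decision: reject H₀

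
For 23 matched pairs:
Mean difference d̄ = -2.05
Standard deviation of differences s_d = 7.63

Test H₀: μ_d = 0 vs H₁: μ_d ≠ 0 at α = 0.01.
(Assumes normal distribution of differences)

df = n - 1 = 22
SE = s_d/√n = 7.63/√23 = 1.5910
t = d̄/SE = -2.05/1.5910 = -1.2885
Critical value: t_{0.005,22} = ±2.819
p-value ≈ 0.2110
Decision: fail to reject H₀

Answer: t = -1.2885, fail to reject H₀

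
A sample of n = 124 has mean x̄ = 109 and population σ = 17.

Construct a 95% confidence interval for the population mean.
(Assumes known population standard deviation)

Confidence level: 95%, α = 0.05
z_0.025 = 1.960
SE = σ/√n = 17/√124 = 1.5266
Margin of error = 1.960 × 1.5266 = 2.9921
CI: x̄ ± margin = 109 ± 2.9921
CI: (106.0079, 111.9921)

Answer: (106.0079, 111.9921)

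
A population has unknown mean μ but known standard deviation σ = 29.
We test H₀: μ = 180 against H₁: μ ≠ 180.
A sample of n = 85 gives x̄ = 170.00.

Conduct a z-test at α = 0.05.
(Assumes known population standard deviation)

Answer: z = -3.1791, reject H₀

Derivation:
Standard error: SE = σ/√n = 29/√85 = 3.1455
z-statistic: z = (x̄ - μ₀)/SE = (170.00 - 180)/3.1455 = -3.1791
Critical value: ±1.960
p-value = 0.0015
Decision: reject H₀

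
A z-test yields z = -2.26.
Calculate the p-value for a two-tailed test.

For z = -2.26:
p = 2×P(Z > |-2.26|) = 2×(1 - Φ(2.26)) = 0.0238

Answer: p-value ≈ 0.0238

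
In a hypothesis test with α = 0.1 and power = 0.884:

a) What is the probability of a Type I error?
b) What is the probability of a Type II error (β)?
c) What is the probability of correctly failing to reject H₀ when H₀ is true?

Answer: a) 0.1, b) 0.116, c) 0.9

Derivation:
a) Type I error probability = α = 0.1
b) Power = P(reject H₀ | H₁ true) = 1 - β = 0.884, so Type II error probability = β = 1 - Power = 0.116
c) P(fail to reject H₀ | H₀ true) = 1 - α = 0.9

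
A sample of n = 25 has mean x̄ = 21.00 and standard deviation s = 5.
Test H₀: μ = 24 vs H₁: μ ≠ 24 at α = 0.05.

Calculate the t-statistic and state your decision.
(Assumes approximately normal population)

Answer: t = -3.0000, reject H₀

Derivation:
df = n - 1 = 24
SE = s/√n = 5/√25 = 1.0000
t = (x̄ - μ₀)/SE = (21.00 - 24)/1.0000 = -3.0000
Critical value: t_{0.025,24} = ±2.064
p-value ≈ 0.0062
Decision: reject H₀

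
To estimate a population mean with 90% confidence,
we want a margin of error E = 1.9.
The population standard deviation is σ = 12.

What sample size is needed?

Answer: n = 108

Derivation:
z_0.05 = 1.645
n = (z×σ/E)² = (1.645×12/1.9)²
n = 107.9412
Round up: n = 108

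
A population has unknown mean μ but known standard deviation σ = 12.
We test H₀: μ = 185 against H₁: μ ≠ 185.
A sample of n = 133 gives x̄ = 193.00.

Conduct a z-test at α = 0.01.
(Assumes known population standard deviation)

Standard error: SE = σ/√n = 12/√133 = 1.0405
z-statistic: z = (x̄ - μ₀)/SE = (193.00 - 185)/1.0405 = 7.6886
Critical value: ±2.576
p-value < 0.0001
Decision: reject H₀

Answer: z = 7.6886, reject H₀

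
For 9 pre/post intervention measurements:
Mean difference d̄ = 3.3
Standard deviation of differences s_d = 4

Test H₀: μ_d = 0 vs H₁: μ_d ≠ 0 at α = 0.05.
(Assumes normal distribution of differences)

df = n - 1 = 8
SE = s_d/√n = 4/√9 = 1.3333
t = d̄/SE = 3.3/1.3333 = 2.4751
Critical value: t_{0.025,8} = ±2.306
p-value ≈ 0.0384
Decision: reject H₀

Answer: t = 2.4751, reject H₀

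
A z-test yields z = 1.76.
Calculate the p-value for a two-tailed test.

For z = 1.76:
p = 2×P(Z > |1.76|) = 2×(1 - Φ(1.76)) = 0.0784

Answer: p-value ≈ 0.0784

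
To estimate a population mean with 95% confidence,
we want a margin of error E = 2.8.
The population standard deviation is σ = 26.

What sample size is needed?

Answer: n = 332

Derivation:
z_0.025 = 1.960
n = (z×σ/E)² = (1.960×26/2.8)²
n = 331.2400
Round up: n = 332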